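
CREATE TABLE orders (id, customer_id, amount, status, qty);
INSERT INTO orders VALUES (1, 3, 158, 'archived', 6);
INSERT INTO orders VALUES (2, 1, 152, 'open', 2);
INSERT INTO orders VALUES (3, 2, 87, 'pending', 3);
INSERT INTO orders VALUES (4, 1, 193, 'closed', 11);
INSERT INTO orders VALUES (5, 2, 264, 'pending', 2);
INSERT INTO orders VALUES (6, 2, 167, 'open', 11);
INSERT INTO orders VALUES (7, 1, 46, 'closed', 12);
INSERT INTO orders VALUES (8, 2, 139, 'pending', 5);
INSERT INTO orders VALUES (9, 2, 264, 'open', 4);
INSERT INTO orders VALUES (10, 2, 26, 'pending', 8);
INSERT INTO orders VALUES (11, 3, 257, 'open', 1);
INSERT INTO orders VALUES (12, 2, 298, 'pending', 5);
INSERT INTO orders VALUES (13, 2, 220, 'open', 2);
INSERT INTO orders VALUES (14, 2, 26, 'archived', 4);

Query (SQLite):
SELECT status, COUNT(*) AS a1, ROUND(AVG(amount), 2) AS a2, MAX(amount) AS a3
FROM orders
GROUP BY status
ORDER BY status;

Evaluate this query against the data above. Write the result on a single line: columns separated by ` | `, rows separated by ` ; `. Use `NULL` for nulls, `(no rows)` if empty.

archived | 2 | 92 | 158 ; closed | 2 | 119.5 | 193 ; open | 5 | 212 | 264 ; pending | 5 | 162.8 | 298

Group orders by status.
Per group compute: COUNT(*), ROUND(AVG(amount), 2), MAX(amount).
  archived: ids {1, 14} → COUNT(*)=2, ROUND(AVG(amount), 2)=92, MAX(amount)=158
  closed: ids {4, 7} → COUNT(*)=2, ROUND(AVG(amount), 2)=119.5, MAX(amount)=193
  open: ids {2, 6, 9, 11, 13} → COUNT(*)=5, ROUND(AVG(amount), 2)=212, MAX(amount)=264
  pending: ids {3, 5, 8, 10, 12} → COUNT(*)=5, ROUND(AVG(amount), 2)=162.8, MAX(amount)=298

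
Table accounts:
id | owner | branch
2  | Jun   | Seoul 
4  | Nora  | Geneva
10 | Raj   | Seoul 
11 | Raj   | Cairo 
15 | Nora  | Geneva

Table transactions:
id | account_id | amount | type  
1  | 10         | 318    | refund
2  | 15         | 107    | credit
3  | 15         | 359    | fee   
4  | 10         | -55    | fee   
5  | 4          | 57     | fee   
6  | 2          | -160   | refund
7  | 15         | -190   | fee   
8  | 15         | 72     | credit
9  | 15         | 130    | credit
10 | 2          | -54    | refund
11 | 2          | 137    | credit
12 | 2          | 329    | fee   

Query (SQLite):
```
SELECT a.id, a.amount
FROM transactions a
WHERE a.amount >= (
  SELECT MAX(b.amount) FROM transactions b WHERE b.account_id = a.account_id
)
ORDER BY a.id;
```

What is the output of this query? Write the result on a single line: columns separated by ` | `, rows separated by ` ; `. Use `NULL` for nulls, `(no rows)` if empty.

For each transactions row a, compute MAX(amount) over rows sharing a.account_id.
Keep row a if a.amount >= that per-group MAX.
  account_id=2: MAX(amount) = 329
  account_id=4: MAX(amount) = 57
  account_id=10: MAX(amount) = 318
  account_id=15: MAX(amount) = 359

1 | 318 ; 3 | 359 ; 5 | 57 ; 12 | 329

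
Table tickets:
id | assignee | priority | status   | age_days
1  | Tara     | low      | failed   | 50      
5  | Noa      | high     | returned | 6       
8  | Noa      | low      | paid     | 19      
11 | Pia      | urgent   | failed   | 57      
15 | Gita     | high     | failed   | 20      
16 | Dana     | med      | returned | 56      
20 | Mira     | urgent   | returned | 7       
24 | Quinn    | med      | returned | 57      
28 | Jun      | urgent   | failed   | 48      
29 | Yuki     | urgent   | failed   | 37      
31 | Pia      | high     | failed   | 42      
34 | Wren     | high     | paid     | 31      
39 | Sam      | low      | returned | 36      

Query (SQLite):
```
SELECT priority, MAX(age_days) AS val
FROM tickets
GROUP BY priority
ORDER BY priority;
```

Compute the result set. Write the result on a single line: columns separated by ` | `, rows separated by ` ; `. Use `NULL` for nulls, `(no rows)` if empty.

Partition tickets by priority; compute MAX(age_days) within each group.
  high: ids {5, 15, 31, 34} → MAX(age_days)=42
  low: ids {1, 8, 39} → MAX(age_days)=50
  med: ids {16, 24} → MAX(age_days)=57
  urgent: ids {11, 20, 28, 29} → MAX(age_days)=57

high | 42 ; low | 50 ; med | 57 ; urgent | 57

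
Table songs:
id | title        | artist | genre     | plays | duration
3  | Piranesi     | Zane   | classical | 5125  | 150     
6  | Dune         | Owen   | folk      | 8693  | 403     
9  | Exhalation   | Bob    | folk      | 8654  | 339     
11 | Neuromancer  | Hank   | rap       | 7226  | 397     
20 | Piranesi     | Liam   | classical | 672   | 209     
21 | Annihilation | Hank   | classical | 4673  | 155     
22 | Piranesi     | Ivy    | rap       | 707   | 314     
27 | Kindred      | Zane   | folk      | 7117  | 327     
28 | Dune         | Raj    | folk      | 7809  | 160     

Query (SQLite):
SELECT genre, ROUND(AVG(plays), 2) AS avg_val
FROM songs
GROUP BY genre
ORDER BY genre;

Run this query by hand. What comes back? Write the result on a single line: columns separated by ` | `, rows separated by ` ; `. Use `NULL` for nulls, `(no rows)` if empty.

classical | 3490 ; folk | 8068.25 ; rap | 3966.5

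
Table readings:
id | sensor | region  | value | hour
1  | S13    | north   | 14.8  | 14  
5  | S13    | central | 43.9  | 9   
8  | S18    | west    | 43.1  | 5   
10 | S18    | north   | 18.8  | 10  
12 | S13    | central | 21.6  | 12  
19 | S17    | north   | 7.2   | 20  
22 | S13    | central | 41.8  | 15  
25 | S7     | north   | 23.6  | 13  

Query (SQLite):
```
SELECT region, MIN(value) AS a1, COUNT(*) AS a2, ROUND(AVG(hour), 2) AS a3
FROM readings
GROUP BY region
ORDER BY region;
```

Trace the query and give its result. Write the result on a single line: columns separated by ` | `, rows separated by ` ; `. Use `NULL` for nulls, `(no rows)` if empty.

central | 21.6 | 3 | 12 ; north | 7.2 | 4 | 14.25 ; west | 43.1 | 1 | 5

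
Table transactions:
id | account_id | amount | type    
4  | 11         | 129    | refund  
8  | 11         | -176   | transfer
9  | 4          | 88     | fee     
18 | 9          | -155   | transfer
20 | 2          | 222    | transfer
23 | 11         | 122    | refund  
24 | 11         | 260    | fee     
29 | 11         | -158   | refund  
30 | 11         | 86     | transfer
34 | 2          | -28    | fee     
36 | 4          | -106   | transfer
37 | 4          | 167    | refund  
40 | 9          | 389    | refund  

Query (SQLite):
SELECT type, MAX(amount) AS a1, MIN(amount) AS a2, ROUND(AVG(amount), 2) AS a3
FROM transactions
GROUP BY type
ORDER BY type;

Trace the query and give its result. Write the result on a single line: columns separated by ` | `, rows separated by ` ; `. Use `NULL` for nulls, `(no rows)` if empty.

fee | 260 | -28 | 106.67 ; refund | 389 | -158 | 129.8 ; transfer | 222 | -176 | -25.8

Group transactions by type.
Per group compute: MAX(amount), MIN(amount), ROUND(AVG(amount), 2).
  fee: ids {9, 24, 34} → MAX(amount)=260, MIN(amount)=-28, ROUND(AVG(amount), 2)=106.67
  refund: ids {4, 23, 29, 37, 40} → MAX(amount)=389, MIN(amount)=-158, ROUND(AVG(amount), 2)=129.8
  transfer: ids {8, 18, 20, 30, 36} → MAX(amount)=222, MIN(amount)=-176, ROUND(AVG(amount), 2)=-25.8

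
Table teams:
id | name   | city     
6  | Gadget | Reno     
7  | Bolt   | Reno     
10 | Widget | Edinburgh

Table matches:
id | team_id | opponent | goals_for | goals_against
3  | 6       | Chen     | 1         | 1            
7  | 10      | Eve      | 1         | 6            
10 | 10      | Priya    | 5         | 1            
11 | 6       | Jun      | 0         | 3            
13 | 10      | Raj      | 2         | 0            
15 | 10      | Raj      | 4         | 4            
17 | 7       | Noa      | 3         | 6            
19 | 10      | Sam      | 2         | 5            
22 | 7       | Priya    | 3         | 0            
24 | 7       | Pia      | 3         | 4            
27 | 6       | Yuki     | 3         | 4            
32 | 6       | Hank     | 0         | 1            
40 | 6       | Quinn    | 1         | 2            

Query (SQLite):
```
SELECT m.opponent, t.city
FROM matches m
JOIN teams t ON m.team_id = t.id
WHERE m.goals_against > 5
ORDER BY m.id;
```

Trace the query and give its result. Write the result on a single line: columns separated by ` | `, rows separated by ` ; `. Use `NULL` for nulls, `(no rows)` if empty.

Each matches row matches the teams row where team_id = teams.id.
Then keep rows with m.goals_against > 5.

Eve | Edinburgh ; Noa | Reno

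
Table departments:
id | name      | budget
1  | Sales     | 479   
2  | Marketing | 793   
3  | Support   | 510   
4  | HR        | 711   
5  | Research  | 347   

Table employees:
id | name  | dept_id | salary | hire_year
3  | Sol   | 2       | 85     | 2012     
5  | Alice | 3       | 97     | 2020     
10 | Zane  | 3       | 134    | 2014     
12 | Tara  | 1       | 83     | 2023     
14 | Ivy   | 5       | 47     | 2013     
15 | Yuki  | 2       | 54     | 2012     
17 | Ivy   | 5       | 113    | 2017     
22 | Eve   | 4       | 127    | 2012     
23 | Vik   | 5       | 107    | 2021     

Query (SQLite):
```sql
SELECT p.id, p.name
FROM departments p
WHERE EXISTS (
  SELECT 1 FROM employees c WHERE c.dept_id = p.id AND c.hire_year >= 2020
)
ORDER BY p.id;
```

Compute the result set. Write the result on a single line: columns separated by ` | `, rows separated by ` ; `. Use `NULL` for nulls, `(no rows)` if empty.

For each departments row, check whether any employees with matching dept_id has hire_year >= 2020.
Keep rows where that is true.

1 | Sales ; 3 | Support ; 5 | Research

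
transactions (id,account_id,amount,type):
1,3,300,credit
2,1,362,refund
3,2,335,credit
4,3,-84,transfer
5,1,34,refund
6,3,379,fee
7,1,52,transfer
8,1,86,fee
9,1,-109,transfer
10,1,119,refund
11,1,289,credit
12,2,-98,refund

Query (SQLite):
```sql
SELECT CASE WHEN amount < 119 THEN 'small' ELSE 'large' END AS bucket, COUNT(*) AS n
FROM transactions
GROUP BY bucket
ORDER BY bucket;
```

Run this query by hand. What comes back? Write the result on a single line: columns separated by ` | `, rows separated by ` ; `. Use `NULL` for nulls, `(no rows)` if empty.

large | 6 ; small | 6

Bucket rows by amount < 119 → 'small' else 'large'; count each bucket.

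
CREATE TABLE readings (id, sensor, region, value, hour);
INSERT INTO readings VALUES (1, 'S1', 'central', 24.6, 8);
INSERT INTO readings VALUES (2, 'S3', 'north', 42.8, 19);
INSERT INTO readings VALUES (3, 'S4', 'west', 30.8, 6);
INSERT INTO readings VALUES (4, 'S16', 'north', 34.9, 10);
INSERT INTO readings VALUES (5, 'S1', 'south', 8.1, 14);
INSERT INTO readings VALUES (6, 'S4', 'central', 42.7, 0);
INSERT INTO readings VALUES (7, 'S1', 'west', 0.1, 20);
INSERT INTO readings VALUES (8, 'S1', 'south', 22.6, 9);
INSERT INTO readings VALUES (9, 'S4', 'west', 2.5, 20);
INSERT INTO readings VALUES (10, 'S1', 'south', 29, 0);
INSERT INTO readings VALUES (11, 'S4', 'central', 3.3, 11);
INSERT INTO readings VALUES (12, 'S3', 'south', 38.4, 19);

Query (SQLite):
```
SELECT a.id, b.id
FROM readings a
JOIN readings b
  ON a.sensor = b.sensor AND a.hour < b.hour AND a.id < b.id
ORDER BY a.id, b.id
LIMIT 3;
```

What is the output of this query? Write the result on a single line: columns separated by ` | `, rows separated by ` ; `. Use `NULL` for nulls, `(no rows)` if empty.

Pairs (a,b) with same sensor, a.hour < b.hour, a.id < b.id.
sensor groups: S1:{1,5,7,8,10} S16:{4} S3:{2,12} S4:{3,6,9,11}
Ordered by (a.id, b.id); first 3.

1 | 5 ; 1 | 7 ; 1 | 8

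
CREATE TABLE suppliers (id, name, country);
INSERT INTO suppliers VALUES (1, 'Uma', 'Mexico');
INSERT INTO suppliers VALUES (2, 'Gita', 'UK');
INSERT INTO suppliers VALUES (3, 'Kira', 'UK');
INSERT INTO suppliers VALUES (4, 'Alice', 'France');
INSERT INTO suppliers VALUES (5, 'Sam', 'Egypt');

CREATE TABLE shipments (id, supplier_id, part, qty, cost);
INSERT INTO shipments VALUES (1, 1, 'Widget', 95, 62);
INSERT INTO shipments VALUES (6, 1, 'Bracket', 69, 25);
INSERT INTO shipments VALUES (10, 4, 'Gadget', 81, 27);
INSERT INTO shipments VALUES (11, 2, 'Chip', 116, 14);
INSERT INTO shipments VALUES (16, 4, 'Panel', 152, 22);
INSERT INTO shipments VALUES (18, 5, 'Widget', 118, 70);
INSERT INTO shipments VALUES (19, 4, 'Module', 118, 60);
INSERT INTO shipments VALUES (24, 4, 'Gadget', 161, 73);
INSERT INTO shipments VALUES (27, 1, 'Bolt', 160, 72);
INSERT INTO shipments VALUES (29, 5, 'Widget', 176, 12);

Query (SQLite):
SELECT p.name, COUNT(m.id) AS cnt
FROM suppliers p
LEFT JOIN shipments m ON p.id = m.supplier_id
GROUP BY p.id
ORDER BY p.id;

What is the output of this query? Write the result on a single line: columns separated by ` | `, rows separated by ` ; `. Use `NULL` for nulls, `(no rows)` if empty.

Uma | 3 ; Gita | 1 ; Kira | 0 ; Alice | 4 ; Sam | 2

LEFT JOIN keeps every suppliers row; unmatched ones get NULL for shipments columns.
Group by suppliers.id and compute COUNT(m.id). COUNT(col) of an all-NULL group is 0.
  1: ids {1, 6, 27} → COUNT(m.id)=3
  2: ids {11} → COUNT(m.id)=1
  3: ids {—} → COUNT(m.id)=0
  4: ids {10, 16, 19, 24} → COUNT(m.id)=4
  5: ids {18, 29} → COUNT(m.id)=2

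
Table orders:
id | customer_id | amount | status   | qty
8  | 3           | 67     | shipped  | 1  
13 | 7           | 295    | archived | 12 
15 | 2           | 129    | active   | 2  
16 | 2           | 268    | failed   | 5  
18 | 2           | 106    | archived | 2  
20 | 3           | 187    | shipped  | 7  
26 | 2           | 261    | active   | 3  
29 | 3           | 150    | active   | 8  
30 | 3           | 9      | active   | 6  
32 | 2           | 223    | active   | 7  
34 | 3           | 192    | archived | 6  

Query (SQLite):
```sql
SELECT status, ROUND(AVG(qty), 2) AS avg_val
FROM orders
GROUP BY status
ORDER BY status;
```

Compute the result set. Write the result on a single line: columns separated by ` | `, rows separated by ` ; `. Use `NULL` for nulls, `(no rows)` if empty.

active | 5.2 ; archived | 6.67 ; failed | 5 ; shipped | 4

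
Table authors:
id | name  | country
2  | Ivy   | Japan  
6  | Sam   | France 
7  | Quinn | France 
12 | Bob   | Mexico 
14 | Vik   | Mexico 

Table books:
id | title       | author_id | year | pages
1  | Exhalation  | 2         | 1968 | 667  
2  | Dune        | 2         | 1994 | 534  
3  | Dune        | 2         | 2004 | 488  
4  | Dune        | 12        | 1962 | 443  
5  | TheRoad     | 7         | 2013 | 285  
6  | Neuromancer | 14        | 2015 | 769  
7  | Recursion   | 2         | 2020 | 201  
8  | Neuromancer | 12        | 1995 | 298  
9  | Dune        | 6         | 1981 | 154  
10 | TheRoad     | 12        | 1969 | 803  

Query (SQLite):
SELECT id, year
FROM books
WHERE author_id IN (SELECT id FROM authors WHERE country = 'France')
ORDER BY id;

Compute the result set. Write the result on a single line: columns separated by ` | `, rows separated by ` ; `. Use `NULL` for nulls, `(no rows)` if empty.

Inner query: authors.id where country = 'France'.
Outer: keep books rows whose author_id is in that set.
Inner query → {6, 7}

5 | 2013 ; 9 | 1981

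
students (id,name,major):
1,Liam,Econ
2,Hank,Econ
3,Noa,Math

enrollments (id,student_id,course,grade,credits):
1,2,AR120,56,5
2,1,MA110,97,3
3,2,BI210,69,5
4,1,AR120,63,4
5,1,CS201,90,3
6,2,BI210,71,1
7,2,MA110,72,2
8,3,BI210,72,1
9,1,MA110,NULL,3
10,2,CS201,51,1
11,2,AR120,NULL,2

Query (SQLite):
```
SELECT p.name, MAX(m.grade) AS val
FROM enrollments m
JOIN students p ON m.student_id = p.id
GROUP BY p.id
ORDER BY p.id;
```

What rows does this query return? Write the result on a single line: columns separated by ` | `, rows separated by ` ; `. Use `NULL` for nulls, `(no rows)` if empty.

Liam | 97 ; Hank | 72 ; Noa | 72

Join each enrollments row to its students via student_id.
Group joined rows by students.id; compute MAX(m.grade) per group.
  1: ids {2, 4, 5, 9} → MAX(m.grade)=97
  2: ids {1, 3, 6, 7, 10, 11} → MAX(m.grade)=72
  3: ids {8} → MAX(m.grade)=72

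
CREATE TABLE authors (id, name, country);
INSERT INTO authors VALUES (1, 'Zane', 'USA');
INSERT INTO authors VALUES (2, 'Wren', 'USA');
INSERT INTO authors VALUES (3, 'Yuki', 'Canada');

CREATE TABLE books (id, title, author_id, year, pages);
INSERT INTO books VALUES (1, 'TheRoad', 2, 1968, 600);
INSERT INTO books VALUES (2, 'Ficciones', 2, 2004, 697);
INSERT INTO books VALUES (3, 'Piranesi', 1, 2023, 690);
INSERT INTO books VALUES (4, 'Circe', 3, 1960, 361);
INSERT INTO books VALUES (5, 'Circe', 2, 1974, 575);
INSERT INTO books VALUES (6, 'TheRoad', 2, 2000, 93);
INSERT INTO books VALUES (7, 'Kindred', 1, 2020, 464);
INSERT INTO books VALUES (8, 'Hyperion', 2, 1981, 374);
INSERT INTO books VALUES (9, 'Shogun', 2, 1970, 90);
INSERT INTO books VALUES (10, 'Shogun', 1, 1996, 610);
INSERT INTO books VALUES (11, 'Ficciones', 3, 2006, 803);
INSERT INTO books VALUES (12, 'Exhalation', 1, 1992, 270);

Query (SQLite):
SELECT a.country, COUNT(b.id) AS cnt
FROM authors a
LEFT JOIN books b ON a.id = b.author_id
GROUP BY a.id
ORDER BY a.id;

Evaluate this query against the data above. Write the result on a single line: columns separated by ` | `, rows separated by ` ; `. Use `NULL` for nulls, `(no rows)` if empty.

LEFT JOIN keeps every authors row; unmatched ones get NULL for books columns.
Group by authors.id and compute COUNT(b.id). COUNT(col) of an all-NULL group is 0.
  1: ids {3, 7, 10, 12} → COUNT(b.id)=4
  2: ids {1, 2, 5, 6, 8, 9} → COUNT(b.id)=6
  3: ids {4, 11} → COUNT(b.id)=2

USA | 4 ; USA | 6 ; Canada | 2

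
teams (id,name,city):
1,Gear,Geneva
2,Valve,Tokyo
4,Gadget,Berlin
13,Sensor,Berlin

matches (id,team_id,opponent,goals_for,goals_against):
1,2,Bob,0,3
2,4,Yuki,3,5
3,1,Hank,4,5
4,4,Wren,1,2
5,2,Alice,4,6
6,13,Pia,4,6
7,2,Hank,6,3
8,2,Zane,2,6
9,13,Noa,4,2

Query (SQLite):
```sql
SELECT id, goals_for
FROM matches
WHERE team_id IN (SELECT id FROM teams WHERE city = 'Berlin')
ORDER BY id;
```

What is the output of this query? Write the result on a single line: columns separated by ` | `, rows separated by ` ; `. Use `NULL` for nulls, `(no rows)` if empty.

Inner query: teams.id where city = 'Berlin'.
Outer: keep matches rows whose team_id is in that set.
Inner query → {4, 13}

2 | 3 ; 4 | 1 ; 6 | 4 ; 9 | 4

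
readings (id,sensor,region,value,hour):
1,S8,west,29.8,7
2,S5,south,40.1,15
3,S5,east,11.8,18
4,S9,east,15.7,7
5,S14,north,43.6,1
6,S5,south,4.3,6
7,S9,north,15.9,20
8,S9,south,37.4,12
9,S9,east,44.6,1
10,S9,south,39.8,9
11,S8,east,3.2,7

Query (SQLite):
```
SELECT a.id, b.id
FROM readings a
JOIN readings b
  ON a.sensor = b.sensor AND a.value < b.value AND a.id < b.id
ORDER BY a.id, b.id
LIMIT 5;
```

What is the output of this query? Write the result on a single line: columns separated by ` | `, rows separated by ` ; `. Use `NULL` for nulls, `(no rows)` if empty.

Pairs (a,b) with same sensor, a.value < b.value, a.id < b.id.
sensor groups: S14:{5} S5:{2,3,6} S8:{1,11} S9:{4,7,8,9,10}
Ordered by (a.id, b.id); first 5.

4 | 7 ; 4 | 8 ; 4 | 9 ; 4 | 10 ; 7 | 8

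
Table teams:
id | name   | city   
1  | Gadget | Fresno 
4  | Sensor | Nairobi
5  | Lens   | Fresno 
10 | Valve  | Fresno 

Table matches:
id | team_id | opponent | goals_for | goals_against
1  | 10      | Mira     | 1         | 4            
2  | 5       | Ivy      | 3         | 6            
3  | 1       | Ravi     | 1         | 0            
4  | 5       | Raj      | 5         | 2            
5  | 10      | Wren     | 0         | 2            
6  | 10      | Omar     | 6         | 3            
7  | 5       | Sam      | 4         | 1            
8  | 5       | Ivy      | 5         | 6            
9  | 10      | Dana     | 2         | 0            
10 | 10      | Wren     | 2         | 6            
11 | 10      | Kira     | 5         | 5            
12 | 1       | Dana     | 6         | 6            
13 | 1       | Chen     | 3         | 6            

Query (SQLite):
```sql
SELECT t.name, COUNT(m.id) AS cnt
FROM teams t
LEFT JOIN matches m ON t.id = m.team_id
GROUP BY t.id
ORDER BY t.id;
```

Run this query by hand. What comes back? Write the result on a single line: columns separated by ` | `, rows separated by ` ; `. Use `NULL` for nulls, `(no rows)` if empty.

Gadget | 3 ; Sensor | 0 ; Lens | 4 ; Valve | 6

LEFT JOIN keeps every teams row; unmatched ones get NULL for matches columns.
Group by teams.id and compute COUNT(m.id). COUNT(col) of an all-NULL group is 0.
  1: ids {3, 12, 13} → COUNT(m.id)=3
  4: ids {—} → COUNT(m.id)=0
  5: ids {2, 4, 7, 8} → COUNT(m.id)=4
  10: ids {1, 5, 6, 9, 10, 11} → COUNT(m.id)=6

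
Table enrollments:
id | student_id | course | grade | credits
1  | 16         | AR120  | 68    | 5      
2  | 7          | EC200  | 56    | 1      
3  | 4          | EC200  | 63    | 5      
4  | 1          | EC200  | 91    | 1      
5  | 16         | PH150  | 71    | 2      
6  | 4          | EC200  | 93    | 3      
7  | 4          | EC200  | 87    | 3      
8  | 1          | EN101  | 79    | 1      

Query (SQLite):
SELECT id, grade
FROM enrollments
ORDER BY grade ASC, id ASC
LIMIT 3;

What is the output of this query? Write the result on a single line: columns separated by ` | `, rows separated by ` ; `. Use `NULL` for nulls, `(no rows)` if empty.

Sort by grade asc, tiebreak id asc: (56, id=2), (63, id=3), (68, id=1), (71, id=5), (79, id=8), (87, id=7) …. Take first 3.

2 | 56 ; 3 | 63 ; 1 | 68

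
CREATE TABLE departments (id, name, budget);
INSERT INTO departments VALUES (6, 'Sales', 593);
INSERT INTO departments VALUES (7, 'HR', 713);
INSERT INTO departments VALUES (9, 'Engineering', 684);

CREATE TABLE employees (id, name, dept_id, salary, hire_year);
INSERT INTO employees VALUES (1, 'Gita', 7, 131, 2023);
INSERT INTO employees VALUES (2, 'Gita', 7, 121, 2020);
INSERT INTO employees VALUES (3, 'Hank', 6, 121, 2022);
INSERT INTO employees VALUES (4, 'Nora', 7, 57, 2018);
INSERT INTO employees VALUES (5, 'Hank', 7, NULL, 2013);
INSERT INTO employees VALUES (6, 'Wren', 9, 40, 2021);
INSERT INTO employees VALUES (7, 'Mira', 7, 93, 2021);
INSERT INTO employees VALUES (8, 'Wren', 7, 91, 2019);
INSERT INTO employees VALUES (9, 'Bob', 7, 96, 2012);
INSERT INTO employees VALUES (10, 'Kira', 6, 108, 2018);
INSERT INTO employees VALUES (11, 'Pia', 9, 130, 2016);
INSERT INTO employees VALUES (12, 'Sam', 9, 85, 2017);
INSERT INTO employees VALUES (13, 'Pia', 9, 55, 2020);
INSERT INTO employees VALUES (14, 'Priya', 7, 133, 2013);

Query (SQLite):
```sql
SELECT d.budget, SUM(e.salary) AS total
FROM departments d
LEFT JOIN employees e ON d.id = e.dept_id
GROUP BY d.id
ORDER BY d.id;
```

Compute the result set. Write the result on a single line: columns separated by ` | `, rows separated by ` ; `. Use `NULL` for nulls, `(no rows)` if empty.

LEFT JOIN keeps every departments row; unmatched ones get NULL for employees columns.
Group by departments.id and compute SUM(e.salary). SUM over an all-NULL group is NULL.
  6: ids {3, 10} → SUM(e.salary)=229
  7: ids {1, 2, 4, 5, 7, 8, 9, 14} → SUM(e.salary)=722
  9: ids {6, 11, 12, 13} → SUM(e.salary)=310

593 | 229 ; 713 | 722 ; 684 | 310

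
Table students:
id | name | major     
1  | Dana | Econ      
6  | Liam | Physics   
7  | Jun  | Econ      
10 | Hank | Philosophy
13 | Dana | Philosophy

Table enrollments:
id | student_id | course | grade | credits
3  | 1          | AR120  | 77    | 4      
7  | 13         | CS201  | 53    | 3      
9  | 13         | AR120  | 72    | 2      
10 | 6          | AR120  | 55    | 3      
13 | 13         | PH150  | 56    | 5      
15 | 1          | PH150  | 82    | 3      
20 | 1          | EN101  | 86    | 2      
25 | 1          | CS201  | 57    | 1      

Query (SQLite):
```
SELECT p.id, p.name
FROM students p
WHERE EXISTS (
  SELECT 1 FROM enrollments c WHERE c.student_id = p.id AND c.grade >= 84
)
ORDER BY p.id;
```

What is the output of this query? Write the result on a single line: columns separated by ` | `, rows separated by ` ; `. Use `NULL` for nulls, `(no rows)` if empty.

For each students row, check whether any enrollments with matching student_id has grade >= 84.
Keep rows where that is true.

1 | Dana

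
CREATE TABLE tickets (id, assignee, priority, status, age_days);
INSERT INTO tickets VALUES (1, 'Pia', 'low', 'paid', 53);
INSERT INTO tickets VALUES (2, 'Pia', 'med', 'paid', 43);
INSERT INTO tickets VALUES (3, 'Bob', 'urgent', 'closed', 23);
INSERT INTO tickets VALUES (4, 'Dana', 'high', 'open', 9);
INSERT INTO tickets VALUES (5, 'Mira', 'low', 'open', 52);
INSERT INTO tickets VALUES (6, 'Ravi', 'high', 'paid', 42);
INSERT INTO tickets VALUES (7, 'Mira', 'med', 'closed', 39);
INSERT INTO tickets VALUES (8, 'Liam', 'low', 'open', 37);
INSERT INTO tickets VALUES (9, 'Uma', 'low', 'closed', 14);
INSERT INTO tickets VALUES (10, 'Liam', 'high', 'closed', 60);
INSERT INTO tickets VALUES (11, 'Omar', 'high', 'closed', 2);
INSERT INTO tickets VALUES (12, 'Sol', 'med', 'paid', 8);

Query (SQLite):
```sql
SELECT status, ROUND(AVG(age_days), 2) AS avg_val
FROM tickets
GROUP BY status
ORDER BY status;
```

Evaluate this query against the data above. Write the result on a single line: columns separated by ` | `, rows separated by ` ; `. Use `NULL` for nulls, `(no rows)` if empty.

closed | 27.6 ; open | 32.67 ; paid | 36.5

Partition tickets by status; compute ROUND(AVG(age_days), 2) within each group.
  closed: ids {3, 7, 9, 10, 11} → ROUND(AVG(age_days), 2)=27.6
  open: ids {4, 5, 8} → ROUND(AVG(age_days), 2)=32.67
  paid: ids {1, 2, 6, 12} → ROUND(AVG(age_days), 2)=36.5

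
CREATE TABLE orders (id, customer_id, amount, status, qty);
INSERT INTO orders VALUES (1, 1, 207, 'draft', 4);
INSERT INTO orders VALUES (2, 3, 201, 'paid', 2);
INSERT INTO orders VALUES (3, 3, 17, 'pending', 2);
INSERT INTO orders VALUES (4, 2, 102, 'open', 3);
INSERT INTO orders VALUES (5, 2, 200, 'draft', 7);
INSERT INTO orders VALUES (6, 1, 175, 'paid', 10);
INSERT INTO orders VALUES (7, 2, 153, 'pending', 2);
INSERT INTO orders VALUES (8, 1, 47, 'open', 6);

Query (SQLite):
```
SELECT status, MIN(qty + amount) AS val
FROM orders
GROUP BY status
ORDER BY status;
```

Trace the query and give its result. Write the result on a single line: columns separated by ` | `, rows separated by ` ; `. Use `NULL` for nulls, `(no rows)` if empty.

draft | 207 ; open | 53 ; paid | 185 ; pending | 19

For each row compute qty + amount.
Group by status; take MIN of the expression per group.
  draft: ids {1, 5} → MIN(qty + amount)=207
  open: ids {4, 8} → MIN(qty + amount)=53
  paid: ids {2, 6} → MIN(qty + amount)=185
  pending: ids {3, 7} → MIN(qty + amount)=19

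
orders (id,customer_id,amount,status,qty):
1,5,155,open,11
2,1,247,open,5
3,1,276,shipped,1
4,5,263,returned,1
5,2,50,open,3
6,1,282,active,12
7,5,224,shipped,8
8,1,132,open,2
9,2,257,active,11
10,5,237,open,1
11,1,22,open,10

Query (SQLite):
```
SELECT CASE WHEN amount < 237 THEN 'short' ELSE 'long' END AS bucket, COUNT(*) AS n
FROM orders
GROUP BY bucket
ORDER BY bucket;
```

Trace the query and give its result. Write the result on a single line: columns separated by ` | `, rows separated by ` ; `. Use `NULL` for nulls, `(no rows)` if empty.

long | 6 ; short | 5

Bucket rows by amount < 237 → 'short' else 'long'; count each bucket.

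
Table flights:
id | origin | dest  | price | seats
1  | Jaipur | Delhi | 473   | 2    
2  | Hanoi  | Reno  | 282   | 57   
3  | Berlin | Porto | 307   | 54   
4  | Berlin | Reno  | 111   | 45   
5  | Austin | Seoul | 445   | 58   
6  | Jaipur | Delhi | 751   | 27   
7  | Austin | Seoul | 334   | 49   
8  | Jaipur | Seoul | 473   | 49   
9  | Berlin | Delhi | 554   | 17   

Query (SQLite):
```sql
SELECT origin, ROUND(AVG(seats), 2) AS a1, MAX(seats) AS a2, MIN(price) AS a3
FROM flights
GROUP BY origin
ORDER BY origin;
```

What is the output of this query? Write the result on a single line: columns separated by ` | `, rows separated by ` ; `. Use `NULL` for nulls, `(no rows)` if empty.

Group flights by origin.
Per group compute: ROUND(AVG(seats), 2), MAX(seats), MIN(price).
  Austin: ids {5, 7} → ROUND(AVG(seats), 2)=53.5, MAX(seats)=58, MIN(price)=334
  Berlin: ids {3, 4, 9} → ROUND(AVG(seats), 2)=38.67, MAX(seats)=54, MIN(price)=111
  Hanoi: ids {2} → ROUND(AVG(seats), 2)=57, MAX(seats)=57, MIN(price)=282
  Jaipur: ids {1, 6, 8} → ROUND(AVG(seats), 2)=26, MAX(seats)=49, MIN(price)=473

Austin | 53.5 | 58 | 334 ; Berlin | 38.67 | 54 | 111 ; Hanoi | 57 | 57 | 282 ; Jaipur | 26 | 49 | 473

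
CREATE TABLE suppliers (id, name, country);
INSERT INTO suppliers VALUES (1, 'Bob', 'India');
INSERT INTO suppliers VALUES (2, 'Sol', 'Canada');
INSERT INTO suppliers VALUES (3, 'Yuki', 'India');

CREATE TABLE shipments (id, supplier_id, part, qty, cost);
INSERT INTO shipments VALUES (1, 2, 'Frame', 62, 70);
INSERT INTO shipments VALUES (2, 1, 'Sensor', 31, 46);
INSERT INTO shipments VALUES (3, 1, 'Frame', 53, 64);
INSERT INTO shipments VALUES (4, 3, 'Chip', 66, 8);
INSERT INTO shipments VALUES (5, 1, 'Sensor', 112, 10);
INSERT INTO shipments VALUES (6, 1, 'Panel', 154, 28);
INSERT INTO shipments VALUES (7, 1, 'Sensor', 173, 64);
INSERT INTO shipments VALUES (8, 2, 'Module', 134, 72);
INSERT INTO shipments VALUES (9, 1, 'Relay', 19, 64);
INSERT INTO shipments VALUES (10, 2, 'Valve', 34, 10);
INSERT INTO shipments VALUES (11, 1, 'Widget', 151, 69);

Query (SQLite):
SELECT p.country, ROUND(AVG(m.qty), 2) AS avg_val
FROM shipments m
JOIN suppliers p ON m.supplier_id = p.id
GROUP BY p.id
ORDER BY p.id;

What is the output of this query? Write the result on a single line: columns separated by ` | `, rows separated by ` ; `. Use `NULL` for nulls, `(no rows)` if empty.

India | 99 ; Canada | 76.67 ; India | 66

Join each shipments row to its suppliers via supplier_id.
Group joined rows by suppliers.id; compute ROUND(AVG(m.qty), 2) per group.
  1: ids {2, 3, 5, 6, 7, 9, 11} → ROUND(AVG(m.qty), 2)=99
  2: ids {1, 8, 10} → ROUND(AVG(m.qty), 2)=76.67
  3: ids {4} → ROUND(AVG(m.qty), 2)=66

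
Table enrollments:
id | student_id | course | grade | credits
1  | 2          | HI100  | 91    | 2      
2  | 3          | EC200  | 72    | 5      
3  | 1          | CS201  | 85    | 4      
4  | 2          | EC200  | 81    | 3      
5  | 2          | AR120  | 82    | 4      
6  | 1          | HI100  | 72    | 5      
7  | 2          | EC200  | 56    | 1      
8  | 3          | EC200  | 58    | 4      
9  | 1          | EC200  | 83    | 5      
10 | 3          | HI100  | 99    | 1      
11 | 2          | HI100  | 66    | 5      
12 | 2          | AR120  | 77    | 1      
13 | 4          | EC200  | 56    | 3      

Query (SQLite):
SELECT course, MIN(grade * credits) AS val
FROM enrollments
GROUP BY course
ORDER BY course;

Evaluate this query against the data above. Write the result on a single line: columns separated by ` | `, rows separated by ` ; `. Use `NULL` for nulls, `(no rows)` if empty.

For each row compute grade * credits.
Group by course; take MIN of the expression per group.
  AR120: ids {5, 12} → MIN(grade * credits)=77
  CS201: ids {3} → MIN(grade * credits)=340
  EC200: ids {2, 4, 7, 8, 9, 13} → MIN(grade * credits)=56
  HI100: ids {1, 6, 10, 11} → MIN(grade * credits)=99

AR120 | 77 ; CS201 | 340 ; EC200 | 56 ; HI100 | 99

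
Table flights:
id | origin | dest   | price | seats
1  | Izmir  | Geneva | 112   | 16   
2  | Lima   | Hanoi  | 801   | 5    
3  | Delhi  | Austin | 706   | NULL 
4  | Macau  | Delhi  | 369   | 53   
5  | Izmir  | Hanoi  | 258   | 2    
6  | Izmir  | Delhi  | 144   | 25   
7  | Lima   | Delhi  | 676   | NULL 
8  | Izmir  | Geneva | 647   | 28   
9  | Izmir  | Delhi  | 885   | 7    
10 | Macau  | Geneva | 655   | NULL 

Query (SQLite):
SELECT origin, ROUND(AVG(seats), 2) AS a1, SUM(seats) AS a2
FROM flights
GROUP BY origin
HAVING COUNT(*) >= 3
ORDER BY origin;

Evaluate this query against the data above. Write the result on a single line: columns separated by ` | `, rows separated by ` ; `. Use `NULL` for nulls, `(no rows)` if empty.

Group flights by origin.
Per group compute: ROUND(AVG(seats), 2), SUM(seats).
HAVING: drop groups with fewer than 3 rows.
  Delhi: ids {3} → ROUND(AVG(seats), 2)=NULL, SUM(seats)=NULL
  Izmir: ids {1, 5, 6, 8, 9} → ROUND(AVG(seats), 2)=15.6, SUM(seats)=78
  Lima: ids {2, 7} → ROUND(AVG(seats), 2)=5, SUM(seats)=5
  Macau: ids {4, 10} → ROUND(AVG(seats), 2)=53, SUM(seats)=53

Izmir | 15.6 | 78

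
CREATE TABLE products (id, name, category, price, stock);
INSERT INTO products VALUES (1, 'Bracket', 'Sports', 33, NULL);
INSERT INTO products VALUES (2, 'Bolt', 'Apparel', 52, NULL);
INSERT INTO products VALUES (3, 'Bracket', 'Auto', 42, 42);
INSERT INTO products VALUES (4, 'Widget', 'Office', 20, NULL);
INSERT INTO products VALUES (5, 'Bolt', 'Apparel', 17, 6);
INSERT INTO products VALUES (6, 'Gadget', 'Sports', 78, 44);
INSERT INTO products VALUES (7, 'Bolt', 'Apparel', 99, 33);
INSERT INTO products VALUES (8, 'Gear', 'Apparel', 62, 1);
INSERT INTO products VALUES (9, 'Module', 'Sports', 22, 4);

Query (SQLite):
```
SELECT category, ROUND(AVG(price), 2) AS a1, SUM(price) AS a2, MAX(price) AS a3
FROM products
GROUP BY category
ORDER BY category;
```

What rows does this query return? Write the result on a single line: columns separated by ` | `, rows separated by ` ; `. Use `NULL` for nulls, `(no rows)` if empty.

Group products by category.
Per group compute: ROUND(AVG(price), 2), SUM(price), MAX(price).
  Apparel: ids {2, 5, 7, 8} → ROUND(AVG(price), 2)=57.5, SUM(price)=230, MAX(price)=99
  Auto: ids {3} → ROUND(AVG(price), 2)=42, SUM(price)=42, MAX(price)=42
  Office: ids {4} → ROUND(AVG(price), 2)=20, SUM(price)=20, MAX(price)=20
  Sports: ids {1, 6, 9} → ROUND(AVG(price), 2)=44.33, SUM(price)=133, MAX(price)=78

Apparel | 57.5 | 230 | 99 ; Auto | 42 | 42 | 42 ; Office | 20 | 20 | 20 ; Sports | 44.33 | 133 | 78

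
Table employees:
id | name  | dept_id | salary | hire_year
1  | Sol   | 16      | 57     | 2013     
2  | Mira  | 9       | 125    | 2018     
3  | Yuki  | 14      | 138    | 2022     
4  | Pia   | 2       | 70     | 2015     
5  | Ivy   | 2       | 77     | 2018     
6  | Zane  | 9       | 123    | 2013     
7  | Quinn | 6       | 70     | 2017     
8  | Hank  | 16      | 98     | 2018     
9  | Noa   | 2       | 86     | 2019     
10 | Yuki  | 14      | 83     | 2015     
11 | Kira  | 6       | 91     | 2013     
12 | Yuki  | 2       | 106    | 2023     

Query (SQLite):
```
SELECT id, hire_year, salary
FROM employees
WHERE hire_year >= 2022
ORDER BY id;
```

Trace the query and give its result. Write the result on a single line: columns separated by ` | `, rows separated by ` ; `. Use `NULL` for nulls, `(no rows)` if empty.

3 | 2022 | 138 ; 12 | 2023 | 106

hire_year >= 2022: ids {3, 12}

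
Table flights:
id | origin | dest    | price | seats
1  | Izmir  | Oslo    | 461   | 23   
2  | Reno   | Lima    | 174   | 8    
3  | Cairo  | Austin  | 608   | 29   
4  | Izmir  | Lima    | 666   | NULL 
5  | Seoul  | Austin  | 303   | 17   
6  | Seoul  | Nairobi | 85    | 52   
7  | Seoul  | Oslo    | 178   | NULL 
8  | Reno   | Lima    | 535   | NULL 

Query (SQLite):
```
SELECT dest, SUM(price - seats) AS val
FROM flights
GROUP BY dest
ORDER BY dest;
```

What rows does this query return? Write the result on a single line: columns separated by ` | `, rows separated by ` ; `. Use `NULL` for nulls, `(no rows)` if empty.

For each row compute price - seats.
Group by dest; take SUM of the expression per group.
  Austin: ids {3, 5} → SUM(price - seats)=865
  Lima: ids {2, 4, 8} → SUM(price - seats)=166
  Nairobi: ids {6} → SUM(price - seats)=33
  Oslo: ids {1, 7} → SUM(price - seats)=438

Austin | 865 ; Lima | 166 ; Nairobi | 33 ; Oslo | 438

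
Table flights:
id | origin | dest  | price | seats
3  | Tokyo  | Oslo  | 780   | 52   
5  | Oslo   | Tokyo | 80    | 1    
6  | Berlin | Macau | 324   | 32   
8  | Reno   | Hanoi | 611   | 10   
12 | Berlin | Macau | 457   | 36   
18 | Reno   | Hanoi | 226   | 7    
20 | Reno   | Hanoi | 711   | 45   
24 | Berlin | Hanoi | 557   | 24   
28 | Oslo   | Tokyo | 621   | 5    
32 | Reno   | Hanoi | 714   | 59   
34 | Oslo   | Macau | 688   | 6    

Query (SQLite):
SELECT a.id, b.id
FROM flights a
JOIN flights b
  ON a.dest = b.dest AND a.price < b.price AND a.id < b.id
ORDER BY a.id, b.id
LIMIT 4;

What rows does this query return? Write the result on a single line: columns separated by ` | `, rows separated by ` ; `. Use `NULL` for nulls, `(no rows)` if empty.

Pairs (a,b) with same dest, a.price < b.price, a.id < b.id.
dest groups: Hanoi:{8,18,20,24,32} Macau:{6,12,34} Oslo:{3} Tokyo:{5,28}
Ordered by (a.id, b.id); first 4.

5 | 28 ; 6 | 12 ; 6 | 34 ; 8 | 20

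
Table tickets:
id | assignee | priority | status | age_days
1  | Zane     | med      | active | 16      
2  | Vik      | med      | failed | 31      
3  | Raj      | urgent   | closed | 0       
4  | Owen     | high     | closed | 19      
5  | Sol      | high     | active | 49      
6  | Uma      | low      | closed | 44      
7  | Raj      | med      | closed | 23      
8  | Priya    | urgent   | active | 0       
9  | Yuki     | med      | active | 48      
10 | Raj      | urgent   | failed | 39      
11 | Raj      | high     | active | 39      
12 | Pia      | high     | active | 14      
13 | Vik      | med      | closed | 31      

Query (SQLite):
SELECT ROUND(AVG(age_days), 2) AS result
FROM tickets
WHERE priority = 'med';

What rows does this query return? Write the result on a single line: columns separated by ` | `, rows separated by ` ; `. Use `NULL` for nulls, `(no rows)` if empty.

29.8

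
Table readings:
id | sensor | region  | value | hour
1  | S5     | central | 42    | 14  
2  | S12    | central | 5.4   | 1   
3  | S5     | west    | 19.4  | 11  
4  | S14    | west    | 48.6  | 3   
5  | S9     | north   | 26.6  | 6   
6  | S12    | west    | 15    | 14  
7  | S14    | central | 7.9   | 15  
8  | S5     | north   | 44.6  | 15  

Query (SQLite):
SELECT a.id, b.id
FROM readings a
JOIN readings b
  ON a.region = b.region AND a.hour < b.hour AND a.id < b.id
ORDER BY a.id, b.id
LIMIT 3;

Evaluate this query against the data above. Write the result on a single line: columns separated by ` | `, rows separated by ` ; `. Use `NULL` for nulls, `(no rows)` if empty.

1 | 7 ; 2 | 7 ; 3 | 6

Pairs (a,b) with same region, a.hour < b.hour, a.id < b.id.
region groups: central:{1,2,7} north:{5,8} west:{3,4,6}
Ordered by (a.id, b.id); first 3.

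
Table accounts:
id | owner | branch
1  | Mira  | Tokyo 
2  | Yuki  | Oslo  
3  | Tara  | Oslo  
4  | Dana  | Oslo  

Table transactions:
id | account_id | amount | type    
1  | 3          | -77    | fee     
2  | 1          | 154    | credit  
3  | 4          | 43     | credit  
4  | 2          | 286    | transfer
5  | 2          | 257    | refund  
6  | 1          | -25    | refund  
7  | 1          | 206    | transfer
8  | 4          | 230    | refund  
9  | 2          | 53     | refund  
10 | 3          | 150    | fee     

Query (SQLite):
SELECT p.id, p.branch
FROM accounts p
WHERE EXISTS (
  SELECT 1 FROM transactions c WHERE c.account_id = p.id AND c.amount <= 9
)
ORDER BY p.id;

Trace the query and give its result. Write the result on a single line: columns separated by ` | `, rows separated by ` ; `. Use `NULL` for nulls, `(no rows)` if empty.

1 | Tokyo ; 3 | Oslo

For each accounts row, check whether any transactions with matching account_id has amount <= 9.
Keep rows where that is true.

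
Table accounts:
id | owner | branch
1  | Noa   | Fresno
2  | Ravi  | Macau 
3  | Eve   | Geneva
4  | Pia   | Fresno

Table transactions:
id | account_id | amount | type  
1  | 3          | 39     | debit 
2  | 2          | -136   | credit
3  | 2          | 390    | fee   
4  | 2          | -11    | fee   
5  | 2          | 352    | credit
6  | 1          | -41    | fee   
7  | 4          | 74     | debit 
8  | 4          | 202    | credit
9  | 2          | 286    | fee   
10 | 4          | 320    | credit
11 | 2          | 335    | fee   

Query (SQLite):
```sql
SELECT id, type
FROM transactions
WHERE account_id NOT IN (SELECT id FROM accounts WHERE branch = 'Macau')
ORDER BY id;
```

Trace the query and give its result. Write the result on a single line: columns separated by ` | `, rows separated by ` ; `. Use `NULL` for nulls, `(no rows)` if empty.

1 | debit ; 6 | fee ; 7 | debit ; 8 | credit ; 10 | credit

Inner query: accounts.id where branch = 'Macau'.
Outer: keep transactions rows whose account_id is not in that set.
Inner query → {2}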